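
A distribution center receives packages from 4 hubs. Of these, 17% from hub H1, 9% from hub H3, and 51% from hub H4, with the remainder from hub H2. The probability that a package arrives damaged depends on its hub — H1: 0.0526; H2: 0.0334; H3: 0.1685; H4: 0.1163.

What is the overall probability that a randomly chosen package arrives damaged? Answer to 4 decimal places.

P(H2) = 1 − (0.17 + 0.09 + 0.51) = 0.23.
P(D) = P(D|H1)·P(H1) + P(D|H2)·P(H2) + P(D|H3)·P(H3) + P(D|H4)·P(H4)
      = 0.0526·0.17 + 0.0334·0.23 + 0.1685·0.09 + 0.1163·0.51
      = 0.008942 + 0.007682 + 0.015165 + 0.059313 = 0.091102

P(D) ≈ 0.0911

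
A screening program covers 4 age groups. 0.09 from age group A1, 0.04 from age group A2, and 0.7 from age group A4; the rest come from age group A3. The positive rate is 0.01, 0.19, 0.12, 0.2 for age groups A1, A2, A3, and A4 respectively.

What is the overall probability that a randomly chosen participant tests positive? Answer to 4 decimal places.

P(T) ≈ 0.1689

P(A3) = 1 − (0.09 + 0.04 + 0.7) = 0.17.
P(T) = P(T|A1)·P(A1) + P(T|A2)·P(A2) + P(T|A3)·P(A3) + P(T|A4)·P(A4)
      = 0.01·0.09 + 0.19·0.04 + 0.12·0.17 + 0.2·0.7
      = 0.0009 + 0.0076 + 0.0204 + 0.14 = 0.1689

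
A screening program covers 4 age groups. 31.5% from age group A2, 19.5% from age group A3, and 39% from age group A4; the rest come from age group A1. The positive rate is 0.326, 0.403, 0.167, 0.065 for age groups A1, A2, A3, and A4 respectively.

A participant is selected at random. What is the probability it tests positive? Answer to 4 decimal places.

P(T) ≈ 0.2175

P(A1) = 1 − (0.315 + 0.195 + 0.39) = 0.1.
P(T) = P(T|A1)·P(A1) + P(T|A2)·P(A2) + P(T|A3)·P(A3) + P(T|A4)·P(A4)
      = 0.326·0.1 + 0.403·0.315 + 0.167·0.195 + 0.065·0.39
      = 0.0326 + 0.126945 + 0.032565 + 0.02535 = 0.21746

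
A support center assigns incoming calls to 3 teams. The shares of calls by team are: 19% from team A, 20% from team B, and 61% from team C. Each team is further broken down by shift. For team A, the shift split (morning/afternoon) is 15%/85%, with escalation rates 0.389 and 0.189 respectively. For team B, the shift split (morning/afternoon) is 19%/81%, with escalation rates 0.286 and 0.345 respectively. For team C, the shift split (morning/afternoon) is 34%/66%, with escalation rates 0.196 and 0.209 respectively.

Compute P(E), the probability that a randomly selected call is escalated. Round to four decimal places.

0.2332

P(E|A) = 0.15·0.389 + 0.85·0.189 = 0.05835 + 0.16065 = 0.219
P(E|B) = 0.19·0.286 + 0.81·0.345 = 0.05434 + 0.27945 = 0.33379
P(E|C) = 0.34·0.196 + 0.66·0.209 = 0.06664 + 0.13794 = 0.20458
By total probability over the outer partition,
P(E) = 0.19·0.219 + 0.2·0.33379 + 0.61·0.20458
      = 0.04161 + 0.066758 + 0.1247938 = 0.2331618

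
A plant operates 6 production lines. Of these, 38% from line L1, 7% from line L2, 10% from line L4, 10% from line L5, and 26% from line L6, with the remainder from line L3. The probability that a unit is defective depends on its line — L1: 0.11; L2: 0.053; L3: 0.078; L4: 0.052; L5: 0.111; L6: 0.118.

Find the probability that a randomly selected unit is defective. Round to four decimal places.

P(L3) = 1 − (0.38 + 0.07 + 0.1 + 0.1 + 0.26) = 0.09.
Summing over the partition,
P(D) = P(D|L1)·P(L1) + P(D|L2)·P(L2) + P(D|L3)·P(L3) + P(D|L4)·P(L4) + P(D|L5)·P(L5) + P(D|L6)·P(L6)
      = 0.11·0.38 + 0.053·0.07 + 0.078·0.09 + 0.052·0.1 + 0.111·0.1 + 0.118·0.26
      = 0.0418 + 0.00371 + 0.00702 + 0.0052 + 0.0111 + 0.03068 = 0.09951

P(D) ≈ 0.0995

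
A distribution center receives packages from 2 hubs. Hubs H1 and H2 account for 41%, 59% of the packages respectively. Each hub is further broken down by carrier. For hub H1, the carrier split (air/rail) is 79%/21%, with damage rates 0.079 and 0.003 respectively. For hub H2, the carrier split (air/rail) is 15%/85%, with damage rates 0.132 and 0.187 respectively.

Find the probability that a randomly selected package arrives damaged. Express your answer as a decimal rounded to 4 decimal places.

P(D|H1) = 0.79·0.079 + 0.21·0.003 = 0.06241 + 0.00063 = 0.06304
P(D|H2) = 0.15·0.132 + 0.85·0.187 = 0.0198 + 0.15895 = 0.17875
Then overall,
P(D) = 0.41·0.06304 + 0.59·0.17875
      = 0.0258464 + 0.1054625 = 0.1313089

P(D) ≈ 0.1313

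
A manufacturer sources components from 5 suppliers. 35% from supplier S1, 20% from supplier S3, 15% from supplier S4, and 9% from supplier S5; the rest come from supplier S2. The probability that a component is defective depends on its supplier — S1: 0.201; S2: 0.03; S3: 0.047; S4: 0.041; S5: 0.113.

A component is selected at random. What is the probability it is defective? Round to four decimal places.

P(D) ≈ 0.1024

P(S2) = 1 − (0.35 + 0.2 + 0.15 + 0.09) = 0.21.
Using total probability over the partition,
P(D) = P(D|S1)·P(S1) + P(D|S2)·P(S2) + P(D|S3)·P(S3) + P(D|S4)·P(S4) + P(D|S5)·P(S5)
      = 0.201·0.35 + 0.03·0.21 + 0.047·0.2 + 0.041·0.15 + 0.113·0.09
      = 0.07035 + 0.0063 + 0.0094 + 0.00615 + 0.01017 = 0.10237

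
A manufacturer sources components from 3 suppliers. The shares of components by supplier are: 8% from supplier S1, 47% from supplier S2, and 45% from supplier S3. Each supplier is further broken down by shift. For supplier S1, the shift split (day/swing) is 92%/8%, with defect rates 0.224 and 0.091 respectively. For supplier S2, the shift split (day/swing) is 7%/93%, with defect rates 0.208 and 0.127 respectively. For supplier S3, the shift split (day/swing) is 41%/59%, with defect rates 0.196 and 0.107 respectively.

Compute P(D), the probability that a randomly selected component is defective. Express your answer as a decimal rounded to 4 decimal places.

P(D|S1) = 0.92·0.224 + 0.08·0.091 = 0.20608 + 0.00728 = 0.21336
P(D|S2) = 0.07·0.208 + 0.93·0.127 = 0.01456 + 0.11811 = 0.13267
P(D|S3) = 0.41·0.196 + 0.59·0.107 = 0.08036 + 0.06313 = 0.14349
By total probability over the outer partition,
P(D) = 0.08·0.21336 + 0.47·0.13267 + 0.45·0.14349
      = 0.0170688 + 0.0623549 + 0.0645705 = 0.1439942

0.1440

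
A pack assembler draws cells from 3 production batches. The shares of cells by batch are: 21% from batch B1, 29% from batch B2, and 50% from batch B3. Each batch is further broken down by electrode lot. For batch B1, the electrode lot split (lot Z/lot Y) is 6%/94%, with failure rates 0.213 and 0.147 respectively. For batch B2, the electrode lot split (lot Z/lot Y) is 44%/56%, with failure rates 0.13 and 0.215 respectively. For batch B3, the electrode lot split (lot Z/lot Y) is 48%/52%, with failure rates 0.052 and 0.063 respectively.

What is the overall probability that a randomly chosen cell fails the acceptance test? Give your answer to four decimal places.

P(F|B1) = 0.06·0.213 + 0.94·0.147 = 0.01278 + 0.13818 = 0.15096
P(F|B2) = 0.44·0.13 + 0.56·0.215 = 0.0572 + 0.1204 = 0.1776
P(F|B3) = 0.48·0.052 + 0.52·0.063 = 0.02496 + 0.03276 = 0.05772
Then overall,
P(F) = 0.21·0.15096 + 0.29·0.1776 + 0.5·0.05772
      = 0.0317016 + 0.051504 + 0.02886 = 0.1120656

P(F) ≈ 0.1121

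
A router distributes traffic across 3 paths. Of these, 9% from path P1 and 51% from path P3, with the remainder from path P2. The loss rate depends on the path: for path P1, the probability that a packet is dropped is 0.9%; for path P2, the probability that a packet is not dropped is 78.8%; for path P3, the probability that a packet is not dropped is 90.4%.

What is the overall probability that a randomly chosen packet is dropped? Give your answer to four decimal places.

P(P2) = 1 − (0.09 + 0.51) = 0.4.
P(L|P2) = 1 − 0.788 = 0.212.
P(L|P3) = 1 − 0.904 = 0.096.
P(L) = P(L|P1)·P(P1) + P(L|P2)·P(P2) + P(L|P3)·P(P3)
      = 0.009·0.09 + 0.212·0.4 + 0.096·0.51
      = 0.00081 + 0.0848 + 0.04896 = 0.13457

P(L) ≈ 0.1346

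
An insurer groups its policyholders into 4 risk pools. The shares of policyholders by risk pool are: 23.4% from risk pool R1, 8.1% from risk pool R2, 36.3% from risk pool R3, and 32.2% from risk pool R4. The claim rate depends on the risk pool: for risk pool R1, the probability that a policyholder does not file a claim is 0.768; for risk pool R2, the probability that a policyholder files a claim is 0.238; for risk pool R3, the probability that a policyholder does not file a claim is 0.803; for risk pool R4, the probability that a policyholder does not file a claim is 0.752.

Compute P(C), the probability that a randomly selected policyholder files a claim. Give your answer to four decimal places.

P(C|R1) = 1 − 0.768 = 0.232.
P(C|R3) = 1 − 0.803 = 0.197.
P(C|R4) = 1 − 0.752 = 0.248.
P(C) = P(C|R1)·P(R1) + P(C|R2)·P(R2) + P(C|R3)·P(R3) + P(C|R4)·P(R4)
      = 0.232·0.234 + 0.238·0.081 + 0.197·0.363 + 0.248·0.322
      = 0.054288 + 0.019278 + 0.071511 + 0.079856 = 0.224933

P(C) ≈ 0.2249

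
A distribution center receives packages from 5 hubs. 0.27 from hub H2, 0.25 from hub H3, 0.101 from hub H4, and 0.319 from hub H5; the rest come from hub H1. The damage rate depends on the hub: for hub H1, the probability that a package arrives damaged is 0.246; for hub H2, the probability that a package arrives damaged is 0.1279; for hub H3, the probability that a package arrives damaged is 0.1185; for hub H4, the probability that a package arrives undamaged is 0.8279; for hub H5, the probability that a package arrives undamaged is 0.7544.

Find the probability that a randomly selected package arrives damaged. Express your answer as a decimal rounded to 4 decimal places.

P(D) ≈ 0.1746

P(H1) = 1 − (0.27 + 0.25 + 0.101 + 0.319) = 0.06.
P(D|H4) = 1 − 0.8279 = 0.1721.
P(D|H5) = 1 − 0.7544 = 0.2456.
Summing over the partition,
P(D) = P(D|H1)·P(H1) + P(D|H2)·P(H2) + P(D|H3)·P(H3) + P(D|H4)·P(H4) + P(D|H5)·P(H5)
      = 0.246·0.06 + 0.1279·0.27 + 0.1185·0.25 + 0.1721·0.101 + 0.2456·0.319
      = 0.01476 + 0.034533 + 0.029625 + 0.0173821 + 0.0783464 = 0.1746465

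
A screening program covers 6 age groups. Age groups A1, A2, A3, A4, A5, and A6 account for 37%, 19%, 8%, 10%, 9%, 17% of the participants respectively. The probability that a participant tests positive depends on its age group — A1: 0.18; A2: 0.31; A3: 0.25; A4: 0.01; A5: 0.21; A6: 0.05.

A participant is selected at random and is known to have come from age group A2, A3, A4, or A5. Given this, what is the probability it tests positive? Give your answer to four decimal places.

0.2148

Let S = {A2, A3, A4, A5}.
P(S) = 0.19 + 0.08 + 0.1 + 0.09 = 0.46.
P(T ∩ S) = 0.31·0.19 + 0.25·0.08 + 0.01·0.1 + 0.21·0.09 = 0.0589 + 0.02 + 0.001 + 0.0189 = 0.0988.
P(T | S) = 0.0988 / 0.46 = 0.214783…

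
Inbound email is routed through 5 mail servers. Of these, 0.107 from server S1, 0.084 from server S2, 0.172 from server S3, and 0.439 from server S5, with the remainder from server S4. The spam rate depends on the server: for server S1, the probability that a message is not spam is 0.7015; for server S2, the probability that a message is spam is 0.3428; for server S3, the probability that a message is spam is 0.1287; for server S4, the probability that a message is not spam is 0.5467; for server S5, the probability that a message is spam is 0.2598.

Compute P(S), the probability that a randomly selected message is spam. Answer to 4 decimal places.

0.2867

P(S4) = 1 − (0.107 + 0.084 + 0.172 + 0.439) = 0.198.
P(S|S1) = 1 − 0.7015 = 0.2985.
P(S|S4) = 1 − 0.5467 = 0.4533.
Summing over the partition,
P(S) = P(S|S1)·P(S1) + P(S|S2)·P(S2) + P(S|S3)·P(S3) + P(S|S4)·P(S4) + P(S|S5)·P(S5)
      = 0.2985·0.107 + 0.3428·0.084 + 0.1287·0.172 + 0.4533·0.198 + 0.2598·0.439
      = 0.0319395 + 0.0287952 + 0.0221364 + 0.0897534 + 0.1140522 = 0.2866767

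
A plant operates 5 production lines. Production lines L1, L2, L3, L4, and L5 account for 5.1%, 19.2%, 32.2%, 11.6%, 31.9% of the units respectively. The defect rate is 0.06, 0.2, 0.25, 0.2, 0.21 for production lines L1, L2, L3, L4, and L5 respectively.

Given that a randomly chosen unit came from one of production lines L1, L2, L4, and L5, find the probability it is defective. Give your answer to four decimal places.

Let S = {L1, L2, L4, L5}.
P(S) = 0.051 + 0.192 + 0.116 + 0.319 = 0.678.
P(D ∩ S) = 0.06·0.051 + 0.2·0.192 + 0.2·0.116 + 0.21·0.319 = 0.00306 + 0.0384 + 0.0232 + 0.06699 = 0.13165.
P(D | S) = 0.13165 / 0.678 = 0.194174…

P(D|S) ≈ 0.1942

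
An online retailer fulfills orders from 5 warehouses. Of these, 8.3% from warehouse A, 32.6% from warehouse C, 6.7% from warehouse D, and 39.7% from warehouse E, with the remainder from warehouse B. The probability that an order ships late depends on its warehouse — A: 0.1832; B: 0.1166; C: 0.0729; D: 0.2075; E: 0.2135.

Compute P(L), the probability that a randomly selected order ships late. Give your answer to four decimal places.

P(B) = 1 − (0.083 + 0.326 + 0.067 + 0.397) = 0.127.
By the law of total probability,
P(L) = P(L|A)·P(A) + P(L|B)·P(B) + P(L|C)·P(C) + P(L|D)·P(D) + P(L|E)·P(E)
      = 0.1832·0.083 + 0.1166·0.127 + 0.0729·0.326 + 0.2075·0.067 + 0.2135·0.397
      = 0.0152056 + 0.0148082 + 0.0237654 + 0.0139025 + 0.0847595 = 0.1524412

0.1524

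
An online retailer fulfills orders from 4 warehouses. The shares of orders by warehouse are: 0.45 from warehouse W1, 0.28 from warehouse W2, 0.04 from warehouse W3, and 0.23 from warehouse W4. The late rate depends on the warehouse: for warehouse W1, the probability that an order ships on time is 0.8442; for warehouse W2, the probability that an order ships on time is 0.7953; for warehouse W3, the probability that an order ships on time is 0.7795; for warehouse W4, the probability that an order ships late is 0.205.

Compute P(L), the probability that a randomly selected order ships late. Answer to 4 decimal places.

0.1834

P(L|W1) = 1 − 0.8442 = 0.1558.
P(L|W2) = 1 − 0.7953 = 0.2047.
P(L|W3) = 1 − 0.7795 = 0.2205.
P(L) = P(L|W1)·P(W1) + P(L|W2)·P(W2) + P(L|W3)·P(W3) + P(L|W4)·P(W4)
      = 0.1558·0.45 + 0.2047·0.28 + 0.2205·0.04 + 0.205·0.23
      = 0.07011 + 0.057316 + 0.00882 + 0.04715 = 0.183396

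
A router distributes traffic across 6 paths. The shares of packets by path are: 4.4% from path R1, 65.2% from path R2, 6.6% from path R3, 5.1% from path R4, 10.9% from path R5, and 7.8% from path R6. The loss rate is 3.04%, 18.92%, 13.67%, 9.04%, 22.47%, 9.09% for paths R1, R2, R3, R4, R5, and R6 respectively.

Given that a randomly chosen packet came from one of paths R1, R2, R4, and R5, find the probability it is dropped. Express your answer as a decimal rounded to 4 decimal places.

Let S = {R1, R2, R4, R5}.
P(S) = 0.044 + 0.652 + 0.051 + 0.109 = 0.856.
P(L ∩ S) = 0.0304·0.044 + 0.1892·0.652 + 0.0904·0.051 + 0.2247·0.109 = 0.0013376 + 0.1233584 + 0.0046104 + 0.0244923 = 0.1537987.
P(L | S) = 0.1537987 / 0.856 = 0.179671…

P(L|S) ≈ 0.1797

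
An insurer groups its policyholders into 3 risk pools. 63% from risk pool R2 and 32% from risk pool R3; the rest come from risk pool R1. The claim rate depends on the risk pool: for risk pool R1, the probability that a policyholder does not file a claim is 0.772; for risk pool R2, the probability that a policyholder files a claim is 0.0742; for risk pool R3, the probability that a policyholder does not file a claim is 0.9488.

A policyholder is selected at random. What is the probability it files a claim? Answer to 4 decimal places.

P(R1) = 1 − (0.63 + 0.32) = 0.05.
P(C|R1) = 1 − 0.772 = 0.228.
P(C|R3) = 1 − 0.9488 = 0.0512.
P(C) = P(C|R1)·P(R1) + P(C|R2)·P(R2) + P(C|R3)·P(R3)
      = 0.228·0.05 + 0.0742·0.63 + 0.0512·0.32
      = 0.0114 + 0.046746 + 0.016384 = 0.07453

P(C) ≈ 0.0745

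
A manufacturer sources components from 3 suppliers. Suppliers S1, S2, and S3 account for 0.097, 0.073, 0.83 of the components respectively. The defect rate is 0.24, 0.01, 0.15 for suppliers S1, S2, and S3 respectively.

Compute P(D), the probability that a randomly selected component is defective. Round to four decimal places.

P(D) = P(D|S1)·P(S1) + P(D|S2)·P(S2) + P(D|S3)·P(S3)
      = 0.24·0.097 + 0.01·0.073 + 0.15·0.83
      = 0.02328 + 0.00073 + 0.1245 = 0.14851

P(D) ≈ 0.1485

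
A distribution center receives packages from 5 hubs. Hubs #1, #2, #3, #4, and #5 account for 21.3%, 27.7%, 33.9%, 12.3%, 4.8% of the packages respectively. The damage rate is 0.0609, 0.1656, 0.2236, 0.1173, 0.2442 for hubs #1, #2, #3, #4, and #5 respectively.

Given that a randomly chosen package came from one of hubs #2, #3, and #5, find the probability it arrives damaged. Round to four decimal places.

P(D|S) ≈ 0.2009

Let S = {#2, #3, #5}.
P(S) = 0.277 + 0.339 + 0.048 = 0.664.
P(D ∩ S) = 0.1656·0.277 + 0.2236·0.339 + 0.2442·0.048 = 0.0458712 + 0.0758004 + 0.0117216 = 0.1333932.
P(D | S) = 0.1333932 / 0.664 = 0.200893…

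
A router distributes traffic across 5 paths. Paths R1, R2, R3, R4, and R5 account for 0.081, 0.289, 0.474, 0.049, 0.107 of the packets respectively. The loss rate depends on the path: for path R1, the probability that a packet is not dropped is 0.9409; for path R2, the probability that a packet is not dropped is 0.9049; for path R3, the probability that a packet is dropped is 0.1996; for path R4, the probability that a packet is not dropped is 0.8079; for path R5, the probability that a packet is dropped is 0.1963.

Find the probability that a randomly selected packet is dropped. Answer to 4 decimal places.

0.1573

P(L|R1) = 1 − 0.9409 = 0.0591.
P(L|R2) = 1 − 0.9049 = 0.0951.
P(L|R4) = 1 − 0.8079 = 0.1921.
P(L) = P(L|R1)·P(R1) + P(L|R2)·P(R2) + P(L|R3)·P(R3) + P(L|R4)·P(R4) + P(L|R5)·P(R5)
      = 0.0591·0.081 + 0.0951·0.289 + 0.1996·0.474 + 0.1921·0.049 + 0.1963·0.107
      = 0.0047871 + 0.0274839 + 0.0946104 + 0.0094129 + 0.0210041 = 0.1572984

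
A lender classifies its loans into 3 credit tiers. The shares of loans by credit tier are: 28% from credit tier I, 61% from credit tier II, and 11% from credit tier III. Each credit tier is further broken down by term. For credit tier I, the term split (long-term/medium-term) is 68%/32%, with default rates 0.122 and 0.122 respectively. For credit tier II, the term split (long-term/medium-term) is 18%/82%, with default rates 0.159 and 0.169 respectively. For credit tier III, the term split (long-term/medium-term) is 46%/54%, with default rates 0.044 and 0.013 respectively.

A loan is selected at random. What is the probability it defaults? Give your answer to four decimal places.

P(D) ≈ 0.1392

P(D|I) = 0.68·0.122 + 0.32·0.122 = 0.08296 + 0.03904 = 0.122
P(D|II) = 0.18·0.159 + 0.82·0.169 = 0.02862 + 0.13858 = 0.1672
P(D|III) = 0.46·0.044 + 0.54·0.013 = 0.02024 + 0.00702 = 0.02726
Then overall,
P(D) = 0.28·0.122 + 0.61·0.1672 + 0.11·0.02726
      = 0.03416 + 0.101992 + 0.0029986 = 0.1391506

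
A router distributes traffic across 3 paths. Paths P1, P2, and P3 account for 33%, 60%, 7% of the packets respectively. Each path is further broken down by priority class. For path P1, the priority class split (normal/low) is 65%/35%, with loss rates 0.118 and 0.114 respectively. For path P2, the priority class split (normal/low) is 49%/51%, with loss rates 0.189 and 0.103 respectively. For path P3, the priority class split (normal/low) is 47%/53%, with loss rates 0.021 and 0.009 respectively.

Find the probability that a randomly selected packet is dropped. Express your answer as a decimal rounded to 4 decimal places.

P(L|P1) = 0.65·0.118 + 0.35·0.114 = 0.0767 + 0.0399 = 0.1166
P(L|P2) = 0.49·0.189 + 0.51·0.103 = 0.09261 + 0.05253 = 0.14514
P(L|P3) = 0.47·0.021 + 0.53·0.009 = 0.00987 + 0.00477 = 0.01464
Then overall,
P(L) = 0.33·0.1166 + 0.6·0.14514 + 0.07·0.01464
      = 0.038478 + 0.087084 + 0.0010248 = 0.1265868

P(L) ≈ 0.1266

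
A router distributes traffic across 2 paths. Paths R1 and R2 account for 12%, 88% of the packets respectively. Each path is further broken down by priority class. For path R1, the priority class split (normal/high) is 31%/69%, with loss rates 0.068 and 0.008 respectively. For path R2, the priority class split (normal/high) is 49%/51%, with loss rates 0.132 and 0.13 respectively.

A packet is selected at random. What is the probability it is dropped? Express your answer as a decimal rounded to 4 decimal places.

P(L|R1) = 0.31·0.068 + 0.69·0.008 = 0.02108 + 0.00552 = 0.0266
P(L|R2) = 0.49·0.132 + 0.51·0.13 = 0.06468 + 0.0663 = 0.13098
Then overall,
P(L) = 0.12·0.0266 + 0.88·0.13098
      = 0.003192 + 0.1152624 = 0.1184544

P(L) ≈ 0.1185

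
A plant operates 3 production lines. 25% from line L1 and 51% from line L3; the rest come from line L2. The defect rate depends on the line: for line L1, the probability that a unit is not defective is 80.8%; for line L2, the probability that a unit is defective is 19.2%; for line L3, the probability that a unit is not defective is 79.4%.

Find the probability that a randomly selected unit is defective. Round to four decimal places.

P(D) ≈ 0.1991

P(L2) = 1 − (0.25 + 0.51) = 0.24.
P(D|L1) = 1 − 0.808 = 0.192.
P(D|L3) = 1 − 0.794 = 0.206.
P(D) = P(D|L1)·P(L1) + P(D|L2)·P(L2) + P(D|L3)·P(L3)
      = 0.192·0.25 + 0.192·0.24 + 0.206·0.51
      = 0.048 + 0.04608 + 0.10506 = 0.19914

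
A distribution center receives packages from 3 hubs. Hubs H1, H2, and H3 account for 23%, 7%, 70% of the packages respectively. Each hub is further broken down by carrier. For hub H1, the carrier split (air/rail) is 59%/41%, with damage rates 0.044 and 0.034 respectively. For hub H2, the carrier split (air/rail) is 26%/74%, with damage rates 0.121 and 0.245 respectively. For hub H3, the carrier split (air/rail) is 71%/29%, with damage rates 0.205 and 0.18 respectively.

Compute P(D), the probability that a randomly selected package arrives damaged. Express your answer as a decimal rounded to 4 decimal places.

P(D|H1) = 0.59·0.044 + 0.41·0.034 = 0.02596 + 0.01394 = 0.0399
P(D|H2) = 0.26·0.121 + 0.74·0.245 = 0.03146 + 0.1813 = 0.21276
P(D|H3) = 0.71·0.205 + 0.29·0.18 = 0.14555 + 0.0522 = 0.19775
By total probability over the outer partition,
P(D) = 0.23·0.0399 + 0.07·0.21276 + 0.7·0.19775
      = 0.009177 + 0.0148932 + 0.138425 = 0.1624952

P(D) ≈ 0.1625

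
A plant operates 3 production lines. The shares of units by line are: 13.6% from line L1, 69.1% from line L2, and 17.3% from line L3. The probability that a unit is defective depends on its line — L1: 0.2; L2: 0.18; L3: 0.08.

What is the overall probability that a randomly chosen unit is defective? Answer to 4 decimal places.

0.1654

P(D) = P(D|L1)·P(L1) + P(D|L2)·P(L2) + P(D|L3)·P(L3)
      = 0.2·0.136 + 0.18·0.691 + 0.08·0.173
      = 0.0272 + 0.12438 + 0.01384 = 0.16542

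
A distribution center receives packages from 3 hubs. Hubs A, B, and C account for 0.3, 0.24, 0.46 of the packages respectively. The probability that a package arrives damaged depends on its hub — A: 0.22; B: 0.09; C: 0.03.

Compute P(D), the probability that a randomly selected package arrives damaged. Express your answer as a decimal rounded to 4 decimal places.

P(D) = P(D|A)·P(A) + P(D|B)·P(B) + P(D|C)·P(C)
      = 0.22·0.3 + 0.09·0.24 + 0.03·0.46
      = 0.066 + 0.0216 + 0.0138 = 0.1014

P(D) ≈ 0.1014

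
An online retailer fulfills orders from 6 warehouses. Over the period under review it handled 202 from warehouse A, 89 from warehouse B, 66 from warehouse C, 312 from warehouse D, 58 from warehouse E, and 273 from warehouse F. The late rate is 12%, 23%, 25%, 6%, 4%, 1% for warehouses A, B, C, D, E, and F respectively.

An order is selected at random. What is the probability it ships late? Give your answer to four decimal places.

P(L) ≈ 0.0850

Total: 202 + 89 + 66 + 312 + 58 + 273 = 1000.
P(A) = 202/1000 = 0.202. P(B) = 89/1000 = 0.089. P(C) = 66/1000 = 0.066. P(D) = 312/1000 = 0.312. P(E) = 58/1000 = 0.058. P(F) = 273/1000 = 0.273.
P(L) = P(L|A)·P(A) + P(L|B)·P(B) + P(L|C)·P(C) + P(L|D)·P(D) + P(L|E)·P(E) + P(L|F)·P(F)
      = 0.12·0.202 + 0.23·0.089 + 0.25·0.066 + 0.06·0.312 + 0.04·0.058 + 0.01·0.273
      = 0.02424 + 0.02047 + 0.0165 + 0.01872 + 0.00232 + 0.00273 = 0.08498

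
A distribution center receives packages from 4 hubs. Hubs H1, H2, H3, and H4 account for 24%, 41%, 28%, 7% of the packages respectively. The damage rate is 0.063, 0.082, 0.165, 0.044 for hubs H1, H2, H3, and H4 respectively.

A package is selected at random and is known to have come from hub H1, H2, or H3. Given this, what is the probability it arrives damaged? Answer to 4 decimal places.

0.1021

Let S = {H1, H2, H3}.
P(S) = 0.24 + 0.41 + 0.28 = 0.93.
P(D ∩ S) = 0.063·0.24 + 0.082·0.41 + 0.165·0.28 = 0.01512 + 0.03362 + 0.0462 = 0.09494.
P(D | S) = 0.09494 / 0.93 = 0.102086…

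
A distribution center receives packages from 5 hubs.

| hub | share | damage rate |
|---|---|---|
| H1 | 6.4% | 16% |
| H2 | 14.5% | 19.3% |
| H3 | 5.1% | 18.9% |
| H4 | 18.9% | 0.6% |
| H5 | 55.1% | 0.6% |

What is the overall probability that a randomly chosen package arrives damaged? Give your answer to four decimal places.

Summing over the partition,
P(D) = P(D|H1)·P(H1) + P(D|H2)·P(H2) + P(D|H3)·P(H3) + P(D|H4)·P(H4) + P(D|H5)·P(H5)
      = 0.16·0.064 + 0.193·0.145 + 0.189·0.051 + 0.006·0.189 + 0.006·0.551
      = 0.01024 + 0.027985 + 0.009639 + 0.001134 + 0.003306 = 0.052304

P(D) ≈ 0.0523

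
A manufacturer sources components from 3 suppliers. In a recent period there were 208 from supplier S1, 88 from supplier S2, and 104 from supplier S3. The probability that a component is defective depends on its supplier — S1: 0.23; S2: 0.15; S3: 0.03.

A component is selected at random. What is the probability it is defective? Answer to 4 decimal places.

Total: 208 + 88 + 104 = 400.
P(S1) = 208/400 = 0.52. P(S2) = 88/400 = 0.22. P(S3) = 104/400 = 0.26.
P(D) = P(D|S1)·P(S1) + P(D|S2)·P(S2) + P(D|S3)·P(S3)
      = 0.23·0.52 + 0.15·0.22 + 0.03·0.26
      = 0.1196 + 0.033 + 0.0078 = 0.1604

P(D) ≈ 0.1604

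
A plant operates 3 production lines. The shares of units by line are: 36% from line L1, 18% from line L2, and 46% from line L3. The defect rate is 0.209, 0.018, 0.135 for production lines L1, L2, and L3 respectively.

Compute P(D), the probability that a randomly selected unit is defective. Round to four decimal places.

0.1406

P(D) = P(D|L1)·P(L1) + P(D|L2)·P(L2) + P(D|L3)·P(L3)
      = 0.209·0.36 + 0.018·0.18 + 0.135·0.46
      = 0.07524 + 0.00324 + 0.0621 = 0.14058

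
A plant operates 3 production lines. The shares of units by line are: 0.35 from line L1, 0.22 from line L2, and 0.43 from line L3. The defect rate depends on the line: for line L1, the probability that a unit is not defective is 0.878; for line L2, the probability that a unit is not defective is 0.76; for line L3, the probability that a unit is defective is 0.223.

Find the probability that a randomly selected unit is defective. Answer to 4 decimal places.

P(D) ≈ 0.1914

P(D|L1) = 1 − 0.878 = 0.122.
P(D|L2) = 1 − 0.76 = 0.24.
P(D) = P(D|L1)·P(L1) + P(D|L2)·P(L2) + P(D|L3)·P(L3)
      = 0.122·0.35 + 0.24·0.22 + 0.223·0.43
      = 0.0427 + 0.0528 + 0.09589 = 0.19139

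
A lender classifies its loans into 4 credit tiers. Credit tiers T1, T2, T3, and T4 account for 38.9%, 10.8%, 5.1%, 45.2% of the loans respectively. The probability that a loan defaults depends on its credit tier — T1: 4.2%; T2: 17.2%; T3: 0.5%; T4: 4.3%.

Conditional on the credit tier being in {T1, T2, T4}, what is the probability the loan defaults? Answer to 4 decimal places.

P(D|S) ≈ 0.0573

Let S = {T1, T2, T4}.
P(S) = 0.389 + 0.108 + 0.452 = 0.949.
P(D ∩ S) = 0.042·0.389 + 0.172·0.108 + 0.043·0.452 = 0.016338 + 0.018576 + 0.019436 = 0.05435.
P(D | S) = 0.05435 / 0.949 = 0.057271…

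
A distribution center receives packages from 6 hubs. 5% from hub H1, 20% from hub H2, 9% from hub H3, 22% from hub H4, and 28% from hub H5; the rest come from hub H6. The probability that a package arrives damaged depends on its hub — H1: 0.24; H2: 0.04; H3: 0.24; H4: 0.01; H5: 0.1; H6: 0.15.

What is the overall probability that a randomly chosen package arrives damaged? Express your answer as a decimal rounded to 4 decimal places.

0.0958

P(H6) = 1 − (0.05 + 0.2 + 0.09 + 0.22 + 0.28) = 0.16.
Summing over the partition,
P(D) = P(D|H1)·P(H1) + P(D|H2)·P(H2) + P(D|H3)·P(H3) + P(D|H4)·P(H4) + P(D|H5)·P(H5) + P(D|H6)·P(H6)
      = 0.24·0.05 + 0.04·0.2 + 0.24·0.09 + 0.01·0.22 + 0.1·0.28 + 0.15·0.16
      = 0.012 + 0.008 + 0.0216 + 0.0022 + 0.028 + 0.024 = 0.0958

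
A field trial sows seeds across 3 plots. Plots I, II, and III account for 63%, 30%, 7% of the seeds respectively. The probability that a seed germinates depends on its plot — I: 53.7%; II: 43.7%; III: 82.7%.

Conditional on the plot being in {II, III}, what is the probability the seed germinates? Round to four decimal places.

0.5108

Let S = {II, III}.
P(S) = 0.3 + 0.07 = 0.37.
P(G ∩ S) = 0.437·0.3 + 0.827·0.07 = 0.1311 + 0.05789 = 0.18899.
P(G | S) = 0.18899 / 0.37 = 0.510784…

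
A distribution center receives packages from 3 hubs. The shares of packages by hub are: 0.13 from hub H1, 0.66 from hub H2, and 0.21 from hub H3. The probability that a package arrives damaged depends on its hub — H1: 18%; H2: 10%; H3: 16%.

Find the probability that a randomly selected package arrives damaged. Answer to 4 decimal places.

Using total probability over the partition,
P(D) = P(D|H1)·P(H1) + P(D|H2)·P(H2) + P(D|H3)·P(H3)
      = 0.18·0.13 + 0.1·0.66 + 0.16·0.21
      = 0.0234 + 0.066 + 0.0336 = 0.123

P(D) ≈ 0.1230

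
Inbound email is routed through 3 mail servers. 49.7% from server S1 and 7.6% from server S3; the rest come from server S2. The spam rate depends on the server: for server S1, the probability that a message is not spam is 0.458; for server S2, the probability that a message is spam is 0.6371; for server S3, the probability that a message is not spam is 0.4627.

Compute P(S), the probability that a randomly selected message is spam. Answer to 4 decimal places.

P(S) ≈ 0.5823

P(S2) = 1 − (0.497 + 0.076) = 0.427.
P(S|S1) = 1 − 0.458 = 0.542.
P(S|S3) = 1 − 0.4627 = 0.5373.
P(S) = P(S|S1)·P(S1) + P(S|S2)·P(S2) + P(S|S3)·P(S3)
      = 0.542·0.497 + 0.6371·0.427 + 0.5373·0.076
      = 0.269374 + 0.2720417 + 0.0408348 = 0.5822505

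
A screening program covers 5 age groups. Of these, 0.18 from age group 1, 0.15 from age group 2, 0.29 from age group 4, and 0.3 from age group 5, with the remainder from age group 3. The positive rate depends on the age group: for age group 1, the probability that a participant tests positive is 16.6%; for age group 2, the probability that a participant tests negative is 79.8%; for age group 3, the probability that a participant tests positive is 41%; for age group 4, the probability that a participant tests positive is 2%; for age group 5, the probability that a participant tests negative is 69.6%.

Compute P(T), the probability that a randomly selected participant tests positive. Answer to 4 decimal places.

P(3) = 1 − (0.18 + 0.15 + 0.29 + 0.3) = 0.08.
P(T|2) = 1 − 0.798 = 0.202.
P(T|5) = 1 − 0.696 = 0.304.
Using total probability over the partition,
P(T) = P(T|1)·P(1) + P(T|2)·P(2) + P(T|3)·P(3) + P(T|4)·P(4) + P(T|5)·P(5)
      = 0.166·0.18 + 0.202·0.15 + 0.41·0.08 + 0.02·0.29 + 0.304·0.3
      = 0.02988 + 0.0303 + 0.0328 + 0.0058 + 0.0912 = 0.18998

0.1900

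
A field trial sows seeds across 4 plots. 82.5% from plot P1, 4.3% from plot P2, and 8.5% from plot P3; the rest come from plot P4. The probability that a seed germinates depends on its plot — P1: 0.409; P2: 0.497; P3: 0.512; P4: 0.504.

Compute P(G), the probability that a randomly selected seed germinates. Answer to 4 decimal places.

P(P4) = 1 − (0.825 + 0.043 + 0.085) = 0.047.
Using total probability over the partition,
P(G) = P(G|P1)·P(P1) + P(G|P2)·P(P2) + P(G|P3)·P(P3) + P(G|P4)·P(P4)
      = 0.409·0.825 + 0.497·0.043 + 0.512·0.085 + 0.504·0.047
      = 0.337425 + 0.021371 + 0.04352 + 0.023688 = 0.426004

0.4260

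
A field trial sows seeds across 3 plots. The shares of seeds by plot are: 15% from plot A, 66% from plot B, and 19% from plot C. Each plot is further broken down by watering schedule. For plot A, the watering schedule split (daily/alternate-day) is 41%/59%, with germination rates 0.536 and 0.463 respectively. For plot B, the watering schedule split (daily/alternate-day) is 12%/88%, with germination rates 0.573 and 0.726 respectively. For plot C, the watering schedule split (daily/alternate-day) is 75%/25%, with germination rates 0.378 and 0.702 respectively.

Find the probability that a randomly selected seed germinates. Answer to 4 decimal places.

P(G) ≈ 0.6282

P(G|A) = 0.41·0.536 + 0.59·0.463 = 0.21976 + 0.27317 = 0.49293
P(G|B) = 0.12·0.573 + 0.88·0.726 = 0.06876 + 0.63888 = 0.70764
P(G|C) = 0.75·0.378 + 0.25·0.702 = 0.2835 + 0.1755 = 0.459
Then overall,
P(G) = 0.15·0.49293 + 0.66·0.70764 + 0.19·0.459
      = 0.0739395 + 0.4670424 + 0.08721 = 0.6281919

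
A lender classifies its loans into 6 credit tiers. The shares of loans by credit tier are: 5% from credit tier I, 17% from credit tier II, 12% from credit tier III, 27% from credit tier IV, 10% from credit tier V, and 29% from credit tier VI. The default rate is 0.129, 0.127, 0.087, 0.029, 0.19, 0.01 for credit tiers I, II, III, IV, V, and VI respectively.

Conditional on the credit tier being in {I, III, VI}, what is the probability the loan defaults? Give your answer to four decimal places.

P(D|S) ≈ 0.0430

Let S = {I, III, VI}.
P(S) = 0.05 + 0.12 + 0.29 = 0.46.
P(D ∩ S) = 0.129·0.05 + 0.087·0.12 + 0.01·0.29 = 0.00645 + 0.01044 + 0.0029 = 0.01979.
P(D | S) = 0.01979 / 0.46 = 0.043022…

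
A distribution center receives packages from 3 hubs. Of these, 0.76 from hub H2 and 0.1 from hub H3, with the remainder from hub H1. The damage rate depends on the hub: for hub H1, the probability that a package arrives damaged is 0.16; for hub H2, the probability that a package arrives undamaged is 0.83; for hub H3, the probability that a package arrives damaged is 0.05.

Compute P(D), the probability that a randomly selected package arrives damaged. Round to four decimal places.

0.1566

P(H1) = 1 − (0.76 + 0.1) = 0.14.
P(D|H2) = 1 − 0.83 = 0.17.
Using total probability over the partition,
P(D) = P(D|H1)·P(H1) + P(D|H2)·P(H2) + P(D|H3)·P(H3)
      = 0.16·0.14 + 0.17·0.76 + 0.05·0.1
      = 0.0224 + 0.1292 + 0.005 = 0.1566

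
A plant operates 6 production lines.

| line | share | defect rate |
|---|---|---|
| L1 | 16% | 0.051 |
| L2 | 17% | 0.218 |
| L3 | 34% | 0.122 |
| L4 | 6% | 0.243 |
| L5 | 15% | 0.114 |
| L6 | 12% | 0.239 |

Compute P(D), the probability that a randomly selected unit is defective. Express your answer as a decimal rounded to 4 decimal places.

Using total probability over the partition,
P(D) = P(D|L1)·P(L1) + P(D|L2)·P(L2) + P(D|L3)·P(L3) + P(D|L4)·P(L4) + P(D|L5)·P(L5) + P(D|L6)·P(L6)
      = 0.051·0.16 + 0.218·0.17 + 0.122·0.34 + 0.243·0.06 + 0.114·0.15 + 0.239·0.12
      = 0.00816 + 0.03706 + 0.04148 + 0.01458 + 0.0171 + 0.02868 = 0.14706

P(D) ≈ 0.1471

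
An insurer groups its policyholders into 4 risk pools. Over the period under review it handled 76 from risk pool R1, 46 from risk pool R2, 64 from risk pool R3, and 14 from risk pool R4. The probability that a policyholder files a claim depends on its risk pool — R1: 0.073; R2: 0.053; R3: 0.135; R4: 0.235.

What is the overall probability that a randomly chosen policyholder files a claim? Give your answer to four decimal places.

Total: 76 + 46 + 64 + 14 = 200.
P(R1) = 76/200 = 0.38. P(R2) = 46/200 = 0.23. P(R3) = 64/200 = 0.32. P(R4) = 14/200 = 0.07.
P(C) = P(C|R1)·P(R1) + P(C|R2)·P(R2) + P(C|R3)·P(R3) + P(C|R4)·P(R4)
      = 0.073·0.38 + 0.053·0.23 + 0.135·0.32 + 0.235·0.07
      = 0.02774 + 0.01219 + 0.0432 + 0.01645 = 0.09958

0.0996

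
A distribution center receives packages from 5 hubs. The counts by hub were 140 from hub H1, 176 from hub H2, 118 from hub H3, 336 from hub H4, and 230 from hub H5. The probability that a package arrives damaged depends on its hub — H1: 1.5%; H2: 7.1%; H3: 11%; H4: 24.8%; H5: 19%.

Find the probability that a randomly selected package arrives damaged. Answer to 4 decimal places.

0.1546

Total: 140 + 176 + 118 + 336 + 230 = 1000.
P(H1) = 140/1000 = 0.14. P(H2) = 176/1000 = 0.176. P(H3) = 118/1000 = 0.118. P(H4) = 336/1000 = 0.336. P(H5) = 230/1000 = 0.23.
P(D) = P(D|H1)·P(H1) + P(D|H2)·P(H2) + P(D|H3)·P(H3) + P(D|H4)·P(H4) + P(D|H5)·P(H5)
      = 0.015·0.14 + 0.071·0.176 + 0.11·0.118 + 0.248·0.336 + 0.19·0.23
      = 0.0021 + 0.012496 + 0.01298 + 0.083328 + 0.0437 = 0.154604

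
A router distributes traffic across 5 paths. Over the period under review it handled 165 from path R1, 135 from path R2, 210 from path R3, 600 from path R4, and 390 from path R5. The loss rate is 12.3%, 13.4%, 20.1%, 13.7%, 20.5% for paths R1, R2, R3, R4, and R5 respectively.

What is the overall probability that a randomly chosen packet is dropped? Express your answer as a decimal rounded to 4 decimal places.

Total: 165 + 135 + 210 + 600 + 390 = 1500.
P(R1) = 165/1500 = 0.11. P(R2) = 135/1500 = 0.09. P(R3) = 210/1500 = 0.14. P(R4) = 600/1500 = 0.4. P(R5) = 390/1500 = 0.26.
P(L) = P(L|R1)·P(R1) + P(L|R2)·P(R2) + P(L|R3)·P(R3) + P(L|R4)·P(R4) + P(L|R5)·P(R5)
      = 0.123·0.11 + 0.134·0.09 + 0.201·0.14 + 0.137·0.4 + 0.205·0.26
      = 0.01353 + 0.01206 + 0.02814 + 0.0548 + 0.0533 = 0.16183

0.1618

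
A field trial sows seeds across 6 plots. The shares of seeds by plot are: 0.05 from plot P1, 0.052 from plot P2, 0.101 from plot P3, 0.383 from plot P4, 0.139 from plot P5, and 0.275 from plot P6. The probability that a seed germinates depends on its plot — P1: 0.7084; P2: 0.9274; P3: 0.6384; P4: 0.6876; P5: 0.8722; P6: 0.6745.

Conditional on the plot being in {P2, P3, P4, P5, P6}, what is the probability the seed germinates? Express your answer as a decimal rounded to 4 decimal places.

P(G|S) ≈ 0.7187

Let S = {P2, P3, P4, P5, P6}.
P(S) = 0.052 + 0.101 + 0.383 + 0.139 + 0.275 = 0.95.
P(G ∩ S) = 0.9274·0.052 + 0.6384·0.101 + 0.6876·0.383 + 0.8722·0.139 + 0.6745·0.275 = 0.0482248 + 0.0644784 + 0.2633508 + 0.1212358 + 0.1854875 = 0.6827773.
P(G | S) = 0.6827773 / 0.95 = 0.718713…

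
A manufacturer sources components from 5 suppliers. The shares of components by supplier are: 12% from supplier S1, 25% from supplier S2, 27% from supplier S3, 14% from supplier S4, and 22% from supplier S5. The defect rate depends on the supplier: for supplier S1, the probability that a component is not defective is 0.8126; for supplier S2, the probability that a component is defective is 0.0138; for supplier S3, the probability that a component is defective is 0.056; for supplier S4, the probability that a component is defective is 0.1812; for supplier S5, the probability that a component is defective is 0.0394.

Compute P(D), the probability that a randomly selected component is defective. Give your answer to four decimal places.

P(D|S1) = 1 − 0.8126 = 0.1874.
P(D) = P(D|S1)·P(S1) + P(D|S2)·P(S2) + P(D|S3)·P(S3) + P(D|S4)·P(S4) + P(D|S5)·P(S5)
      = 0.1874·0.12 + 0.0138·0.25 + 0.056·0.27 + 0.1812·0.14 + 0.0394·0.22
      = 0.022488 + 0.00345 + 0.01512 + 0.025368 + 0.008668 = 0.075094

0.0751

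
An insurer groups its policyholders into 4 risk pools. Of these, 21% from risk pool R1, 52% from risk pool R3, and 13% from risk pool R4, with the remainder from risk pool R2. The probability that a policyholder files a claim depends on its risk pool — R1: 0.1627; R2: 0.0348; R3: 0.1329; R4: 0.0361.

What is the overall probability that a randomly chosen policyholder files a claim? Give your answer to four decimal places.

P(R2) = 1 − (0.21 + 0.52 + 0.13) = 0.14.
P(C) = P(C|R1)·P(R1) + P(C|R2)·P(R2) + P(C|R3)·P(R3) + P(C|R4)·P(R4)
      = 0.1627·0.21 + 0.0348·0.14 + 0.1329·0.52 + 0.0361·0.13
      = 0.034167 + 0.004872 + 0.069108 + 0.004693 = 0.11284

P(C) ≈ 0.1128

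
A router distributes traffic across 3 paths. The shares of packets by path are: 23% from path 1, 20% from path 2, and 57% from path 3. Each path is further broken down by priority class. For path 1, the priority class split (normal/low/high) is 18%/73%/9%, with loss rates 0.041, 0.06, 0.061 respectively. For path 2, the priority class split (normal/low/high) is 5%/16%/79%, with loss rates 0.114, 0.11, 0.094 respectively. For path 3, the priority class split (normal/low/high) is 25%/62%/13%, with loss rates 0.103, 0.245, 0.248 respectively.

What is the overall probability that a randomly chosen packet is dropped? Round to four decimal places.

0.1522

P(L|1) = 0.18·0.041 + 0.73·0.06 + 0.09·0.061 = 0.00738 + 0.0438 + 0.00549 = 0.05667
P(L|2) = 0.05·0.114 + 0.16·0.11 + 0.79·0.094 = 0.0057 + 0.0176 + 0.07426 = 0.09756
P(L|3) = 0.25·0.103 + 0.62·0.245 + 0.13·0.248 = 0.02575 + 0.1519 + 0.03224 = 0.20989
By total probability over the outer partition,
P(L) = 0.23·0.05667 + 0.2·0.09756 + 0.57·0.20989
      = 0.0130341 + 0.019512 + 0.1196373 = 0.1521834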